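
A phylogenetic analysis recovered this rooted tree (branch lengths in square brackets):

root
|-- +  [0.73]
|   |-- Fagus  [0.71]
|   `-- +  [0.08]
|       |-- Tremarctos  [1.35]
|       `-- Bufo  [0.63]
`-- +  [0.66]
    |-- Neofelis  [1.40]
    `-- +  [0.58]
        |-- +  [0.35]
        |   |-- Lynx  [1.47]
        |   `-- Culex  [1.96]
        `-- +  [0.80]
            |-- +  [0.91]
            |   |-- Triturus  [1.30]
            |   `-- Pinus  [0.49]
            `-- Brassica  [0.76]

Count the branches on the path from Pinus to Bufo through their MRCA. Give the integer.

8

The MRCA of Pinus and Bufo is the root of the tree.
From Pinus up to that node: 5 branches. From Bufo up to the same node: 3 branches. Total: 5 + 3 = 8.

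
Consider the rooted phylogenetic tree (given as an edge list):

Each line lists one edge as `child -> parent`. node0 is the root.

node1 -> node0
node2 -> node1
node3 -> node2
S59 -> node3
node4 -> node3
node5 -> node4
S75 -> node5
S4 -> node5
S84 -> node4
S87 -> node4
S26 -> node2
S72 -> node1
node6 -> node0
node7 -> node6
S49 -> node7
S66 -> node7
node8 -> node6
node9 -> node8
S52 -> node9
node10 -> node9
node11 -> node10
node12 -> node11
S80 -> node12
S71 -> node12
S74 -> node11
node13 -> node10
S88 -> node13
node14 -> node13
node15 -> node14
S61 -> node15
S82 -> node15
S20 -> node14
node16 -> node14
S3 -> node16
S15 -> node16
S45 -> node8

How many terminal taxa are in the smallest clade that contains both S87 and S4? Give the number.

4

The MRCA of S87 and S4 is the node subtending ((S75,S4),S84,S87).
That clade contains 4 terminal taxa: S4, S75, S84, S87.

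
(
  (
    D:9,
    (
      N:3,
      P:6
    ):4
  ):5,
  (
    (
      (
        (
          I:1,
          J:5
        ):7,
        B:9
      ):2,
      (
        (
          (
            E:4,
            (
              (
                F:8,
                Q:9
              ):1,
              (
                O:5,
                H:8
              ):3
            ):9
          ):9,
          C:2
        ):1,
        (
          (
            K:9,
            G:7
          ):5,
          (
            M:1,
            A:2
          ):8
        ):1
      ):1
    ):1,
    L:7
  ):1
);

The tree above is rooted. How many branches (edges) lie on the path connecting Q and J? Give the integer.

9

The MRCA of Q and J is the node subtending (((I,J),B),(((E,((F,Q),(O,H))),C),((K,G),(M,A)))).
From Q up to that node: 6 branches. From J up to the same node: 3 branches. Total: 6 + 3 = 9.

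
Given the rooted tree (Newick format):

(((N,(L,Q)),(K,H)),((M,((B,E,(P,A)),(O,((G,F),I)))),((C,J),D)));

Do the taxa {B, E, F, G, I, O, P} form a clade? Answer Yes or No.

No

The MRCA of the listed taxa subtends ((B,E,(P,A)),(O,((G,F),I))).
That clade also contains A, which is not in the proposed group, so the group is not monophyletic.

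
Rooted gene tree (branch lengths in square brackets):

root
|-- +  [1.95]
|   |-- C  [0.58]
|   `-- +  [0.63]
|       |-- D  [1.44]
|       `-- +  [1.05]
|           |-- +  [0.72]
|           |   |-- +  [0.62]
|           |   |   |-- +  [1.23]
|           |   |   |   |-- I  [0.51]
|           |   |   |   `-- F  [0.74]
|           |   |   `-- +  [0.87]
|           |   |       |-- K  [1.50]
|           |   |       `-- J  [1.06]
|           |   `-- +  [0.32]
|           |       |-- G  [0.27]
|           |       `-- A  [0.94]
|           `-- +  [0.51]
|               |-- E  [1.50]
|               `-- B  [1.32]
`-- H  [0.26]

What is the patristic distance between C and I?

The path runs C → … → MRCA → … → I; the MRCA is the node subtending (C,(D,((((I,F),(K,J)),(G,A)),(E,B)))).
Branch lengths along that path: 0.58 + 0.63 + 1.05 + 0.72 + 0.62 + 1.23 + 0.51 = 5.34.

5.34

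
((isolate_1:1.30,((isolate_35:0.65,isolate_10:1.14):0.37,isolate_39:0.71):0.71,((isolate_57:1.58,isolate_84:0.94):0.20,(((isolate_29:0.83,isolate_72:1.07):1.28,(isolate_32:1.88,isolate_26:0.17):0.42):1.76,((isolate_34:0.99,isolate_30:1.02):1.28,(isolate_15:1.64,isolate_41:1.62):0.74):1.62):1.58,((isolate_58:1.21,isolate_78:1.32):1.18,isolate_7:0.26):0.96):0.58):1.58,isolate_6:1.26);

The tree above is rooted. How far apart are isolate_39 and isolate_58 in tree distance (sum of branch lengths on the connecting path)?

5.35

The path runs isolate_39 → … → MRCA → … → isolate_58; the MRCA is the node subtending (isolate_1,((isolate_35,isolate_10),isolate_39),((isolate_57,isolate_84),(((isolate_29,isolate_72),(isolate_32,isolate_26)),((isolate_34,isolate_30),(isolate_15,isolate_41))),((isolate_58,isolate_78),isolate_7))).
Branch lengths along that path: 0.71 + 0.71 + 0.58 + 0.96 + 1.18 + 1.21 = 5.35.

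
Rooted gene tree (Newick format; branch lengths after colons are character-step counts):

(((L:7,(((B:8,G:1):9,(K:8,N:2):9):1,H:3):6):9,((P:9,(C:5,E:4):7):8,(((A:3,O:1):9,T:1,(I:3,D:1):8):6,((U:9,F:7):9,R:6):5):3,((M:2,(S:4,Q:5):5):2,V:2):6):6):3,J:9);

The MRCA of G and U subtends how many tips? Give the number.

21

The MRCA of G and U is the node subtending ((L,(((B,G),(K,N)),H)),((P,(C,E)),(((A,O),T,(I,D)),((U,F),R)),((M,(S,Q)),V))).
That clade contains 21 terminal taxa: A, B, C, D, E, F, G, H, I, K, L, M, N, O, P, Q, R, S, T, U, V.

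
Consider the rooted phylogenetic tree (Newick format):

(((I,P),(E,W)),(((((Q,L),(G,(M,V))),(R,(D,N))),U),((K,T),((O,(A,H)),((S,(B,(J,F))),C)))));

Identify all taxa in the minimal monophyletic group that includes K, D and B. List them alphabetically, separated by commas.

A, B, C, D, F, G, H, J, K, L, M, N, O, Q, R, S, T, U, V

Tracing K: it sits inside (K,T).
Tracing D: it sits inside (D,N).
Tracing B: it sits inside (B,(J,F)).
The smallest clade enclosing all 3 is (((((Q,L),(G,(M,V))),(R,(D,N))),U),((K,T),((O,(A,H)),((S,(B,(J,F))),C)))); the answer is its 19 terminal taxa in alphabetical order.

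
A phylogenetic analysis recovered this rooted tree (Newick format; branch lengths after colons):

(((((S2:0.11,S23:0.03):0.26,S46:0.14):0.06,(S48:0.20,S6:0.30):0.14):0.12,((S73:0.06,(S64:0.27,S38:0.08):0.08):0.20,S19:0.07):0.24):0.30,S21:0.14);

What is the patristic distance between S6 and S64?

The path runs S6 → … → MRCA → … → S64; the MRCA is the node subtending ((((S2,S23),S46),(S48,S6)),((S73,(S64,S38)),S19)).
Branch lengths along that path: 0.30 + 0.14 + 0.12 + 0.24 + 0.20 + 0.08 + 0.27 = 1.35.

1.35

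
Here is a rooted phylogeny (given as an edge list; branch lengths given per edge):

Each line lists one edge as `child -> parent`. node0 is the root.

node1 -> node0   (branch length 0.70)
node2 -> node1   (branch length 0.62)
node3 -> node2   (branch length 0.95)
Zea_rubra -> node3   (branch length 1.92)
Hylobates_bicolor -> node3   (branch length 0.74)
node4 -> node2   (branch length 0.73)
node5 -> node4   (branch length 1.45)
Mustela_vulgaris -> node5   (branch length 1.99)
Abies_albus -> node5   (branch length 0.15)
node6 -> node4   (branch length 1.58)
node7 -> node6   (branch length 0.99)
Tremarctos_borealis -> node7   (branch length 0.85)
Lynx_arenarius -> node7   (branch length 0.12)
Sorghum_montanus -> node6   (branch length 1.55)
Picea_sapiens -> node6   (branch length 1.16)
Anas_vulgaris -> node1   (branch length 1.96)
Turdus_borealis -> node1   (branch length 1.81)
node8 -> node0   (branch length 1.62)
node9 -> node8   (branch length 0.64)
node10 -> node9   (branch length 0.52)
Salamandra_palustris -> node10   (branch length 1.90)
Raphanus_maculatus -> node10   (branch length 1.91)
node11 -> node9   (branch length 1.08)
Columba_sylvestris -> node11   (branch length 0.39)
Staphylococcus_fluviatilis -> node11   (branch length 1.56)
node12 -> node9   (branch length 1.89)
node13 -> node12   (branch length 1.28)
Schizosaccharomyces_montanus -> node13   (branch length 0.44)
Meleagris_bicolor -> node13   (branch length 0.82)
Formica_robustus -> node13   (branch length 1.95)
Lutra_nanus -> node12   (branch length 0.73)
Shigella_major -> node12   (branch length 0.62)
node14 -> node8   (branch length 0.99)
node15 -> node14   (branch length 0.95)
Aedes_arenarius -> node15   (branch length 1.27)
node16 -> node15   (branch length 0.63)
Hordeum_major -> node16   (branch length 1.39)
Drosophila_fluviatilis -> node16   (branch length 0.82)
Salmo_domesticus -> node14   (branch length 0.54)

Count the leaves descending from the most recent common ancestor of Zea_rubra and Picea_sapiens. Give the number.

The MRCA of Zea_rubra and Picea_sapiens is the node subtending ((Zea_rubra,Hylobates_bicolor),((Mustela_vulgaris,Abies_albus),((Tremarctos_borealis,Lynx_arenarius),Sorghum_montanus,Picea_sapiens))).
That clade contains 8 terminal taxa: Abies_albus, Hylobates_bicolor, Lynx_arenarius, Mustela_vulgaris, Picea_sapiens, Sorghum_montanus, Tremarctos_borealis, Zea_rubra.

8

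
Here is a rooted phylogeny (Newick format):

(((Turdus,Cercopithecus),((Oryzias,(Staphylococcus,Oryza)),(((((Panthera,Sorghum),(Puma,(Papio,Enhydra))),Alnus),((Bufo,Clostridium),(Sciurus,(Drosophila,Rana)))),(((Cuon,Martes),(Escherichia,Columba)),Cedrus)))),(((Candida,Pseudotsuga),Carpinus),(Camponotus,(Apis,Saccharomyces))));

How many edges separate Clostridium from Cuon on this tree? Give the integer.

8

The MRCA of Clostridium and Cuon is the node subtending (((((Panthera,Sorghum),(Puma,(Papio,Enhydra))),Alnus),((Bufo,Clostridium),(Sciurus,(Drosophila,Rana)))),(((Cuon,Martes),(Escherichia,Columba)),Cedrus)).
From Clostridium up to that node: 4 branches. From Cuon up to the same node: 4 branches. Total: 4 + 4 = 8.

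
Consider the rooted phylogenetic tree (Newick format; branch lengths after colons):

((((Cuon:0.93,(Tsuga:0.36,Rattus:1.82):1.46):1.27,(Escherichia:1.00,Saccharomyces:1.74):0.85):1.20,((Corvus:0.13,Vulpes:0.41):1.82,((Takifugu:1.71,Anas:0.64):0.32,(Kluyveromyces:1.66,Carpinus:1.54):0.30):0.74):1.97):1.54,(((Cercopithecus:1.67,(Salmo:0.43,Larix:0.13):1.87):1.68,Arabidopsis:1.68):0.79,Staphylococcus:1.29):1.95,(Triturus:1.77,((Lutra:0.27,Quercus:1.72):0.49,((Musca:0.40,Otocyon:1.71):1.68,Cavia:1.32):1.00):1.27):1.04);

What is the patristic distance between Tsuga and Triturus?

8.64

The path runs Tsuga → … → MRCA → … → Triturus; the MRCA is the root of the tree.
Branch lengths along that path: 0.36 + 1.46 + 1.27 + 1.20 + 1.54 + 1.04 + 1.77 = 8.64.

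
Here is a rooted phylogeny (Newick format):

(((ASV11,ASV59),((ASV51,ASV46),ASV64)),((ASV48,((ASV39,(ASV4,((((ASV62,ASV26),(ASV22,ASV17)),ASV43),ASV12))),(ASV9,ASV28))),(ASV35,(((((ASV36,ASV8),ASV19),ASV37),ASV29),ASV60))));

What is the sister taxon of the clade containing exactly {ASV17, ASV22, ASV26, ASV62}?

ASV43

The clade containing exactly {ASV17, ASV22, ASV26, ASV62} attaches to the tree at the node subtending (((ASV62,ASV26),(ASV22,ASV17)),ASV43).
The other lineage descending from that same node — the sister group — is the single tip ASV43.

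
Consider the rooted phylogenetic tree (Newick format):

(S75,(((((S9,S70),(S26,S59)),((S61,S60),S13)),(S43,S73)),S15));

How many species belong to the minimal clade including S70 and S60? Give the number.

7

The MRCA of S70 and S60 is the node subtending (((S9,S70),(S26,S59)),((S61,S60),S13)).
That clade contains 7 terminal taxa: S13, S26, S59, S60, S61, S70, S9.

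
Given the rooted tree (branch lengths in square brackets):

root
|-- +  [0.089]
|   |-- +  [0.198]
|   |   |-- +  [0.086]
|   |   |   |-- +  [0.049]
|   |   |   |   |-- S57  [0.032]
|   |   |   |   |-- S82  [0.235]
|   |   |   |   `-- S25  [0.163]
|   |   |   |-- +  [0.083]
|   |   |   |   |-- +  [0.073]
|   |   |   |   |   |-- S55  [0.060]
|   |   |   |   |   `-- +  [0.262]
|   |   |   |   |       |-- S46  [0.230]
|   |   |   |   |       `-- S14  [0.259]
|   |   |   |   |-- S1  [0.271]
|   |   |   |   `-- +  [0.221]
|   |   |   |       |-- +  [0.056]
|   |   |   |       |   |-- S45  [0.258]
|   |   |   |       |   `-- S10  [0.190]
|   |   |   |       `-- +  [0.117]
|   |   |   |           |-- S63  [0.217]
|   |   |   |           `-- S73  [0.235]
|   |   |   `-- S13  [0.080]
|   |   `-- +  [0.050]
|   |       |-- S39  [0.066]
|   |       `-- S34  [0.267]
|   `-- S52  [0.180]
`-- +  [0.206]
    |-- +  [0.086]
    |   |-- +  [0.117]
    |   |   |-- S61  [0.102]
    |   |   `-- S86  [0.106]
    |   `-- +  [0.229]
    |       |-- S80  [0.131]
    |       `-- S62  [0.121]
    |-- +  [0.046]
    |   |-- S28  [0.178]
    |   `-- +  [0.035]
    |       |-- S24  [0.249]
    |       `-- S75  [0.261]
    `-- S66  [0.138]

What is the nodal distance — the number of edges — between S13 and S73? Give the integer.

5

The MRCA of S13 and S73 is the node subtending ((S57,S82,S25),((S55,(S46,S14)),S1,((S45,S10),(S63,S73))),S13).
From S13 up to that node: 1 branch. From S73 up to the same node: 4 branches. Total: 1 + 4 = 5.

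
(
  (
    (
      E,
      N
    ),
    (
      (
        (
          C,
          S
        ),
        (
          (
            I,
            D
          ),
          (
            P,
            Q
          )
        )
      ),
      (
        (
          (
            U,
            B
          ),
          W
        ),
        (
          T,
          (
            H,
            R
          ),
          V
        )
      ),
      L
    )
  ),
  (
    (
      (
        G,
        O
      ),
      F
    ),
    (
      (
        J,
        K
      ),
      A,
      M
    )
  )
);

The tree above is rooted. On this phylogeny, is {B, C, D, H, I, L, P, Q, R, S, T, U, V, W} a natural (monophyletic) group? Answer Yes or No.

Yes

The most recent common ancestor of these taxa subtends (((C,S),((I,D),(P,Q))),(((U,B),W),(T,(H,R),V)),L).
That clade has exactly 14 tips — every listed taxon and nothing else — so the group is monophyletic.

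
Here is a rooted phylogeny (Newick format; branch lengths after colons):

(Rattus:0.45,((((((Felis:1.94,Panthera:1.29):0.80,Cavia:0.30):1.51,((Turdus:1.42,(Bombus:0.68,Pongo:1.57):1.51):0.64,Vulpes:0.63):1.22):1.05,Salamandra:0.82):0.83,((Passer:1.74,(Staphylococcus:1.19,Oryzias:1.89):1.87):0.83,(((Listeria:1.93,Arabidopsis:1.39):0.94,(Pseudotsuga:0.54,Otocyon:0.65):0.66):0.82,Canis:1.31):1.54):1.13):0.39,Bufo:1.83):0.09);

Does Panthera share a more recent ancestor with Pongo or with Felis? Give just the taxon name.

Felis

The MRCA of Panthera and Felis subtends (Felis,Panthera) (2 taxa).
The MRCA of Panthera and Pongo subtends (((Felis,Panthera),Cavia),((Turdus,(Bombus,Pongo)),Vulpes)) (7 taxa).
The first is nested inside the second, so Panthera shares a more recent common ancestor with Felis.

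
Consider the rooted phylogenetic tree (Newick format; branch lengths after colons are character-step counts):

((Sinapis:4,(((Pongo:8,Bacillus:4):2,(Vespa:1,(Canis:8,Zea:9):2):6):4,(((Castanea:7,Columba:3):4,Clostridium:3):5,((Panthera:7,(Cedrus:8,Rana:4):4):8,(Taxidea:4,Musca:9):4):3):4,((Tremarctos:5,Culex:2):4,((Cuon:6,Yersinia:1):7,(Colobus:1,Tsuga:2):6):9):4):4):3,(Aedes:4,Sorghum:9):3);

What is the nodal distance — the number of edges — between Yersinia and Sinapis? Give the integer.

The MRCA of Yersinia and Sinapis is the node subtending (Sinapis,(((Pongo,Bacillus),(Vespa,(Canis,Zea))),(((Castanea,Columba),Clostridium),((Panthera,(Cedrus,Rana)),(Taxidea,Musca))),((Tremarctos,Culex),((Cuon,Yersinia),(Colobus,Tsuga))))).
From Yersinia up to that node: 5 branches. From Sinapis up to the same node: 1 branch. Total: 5 + 1 = 6.

6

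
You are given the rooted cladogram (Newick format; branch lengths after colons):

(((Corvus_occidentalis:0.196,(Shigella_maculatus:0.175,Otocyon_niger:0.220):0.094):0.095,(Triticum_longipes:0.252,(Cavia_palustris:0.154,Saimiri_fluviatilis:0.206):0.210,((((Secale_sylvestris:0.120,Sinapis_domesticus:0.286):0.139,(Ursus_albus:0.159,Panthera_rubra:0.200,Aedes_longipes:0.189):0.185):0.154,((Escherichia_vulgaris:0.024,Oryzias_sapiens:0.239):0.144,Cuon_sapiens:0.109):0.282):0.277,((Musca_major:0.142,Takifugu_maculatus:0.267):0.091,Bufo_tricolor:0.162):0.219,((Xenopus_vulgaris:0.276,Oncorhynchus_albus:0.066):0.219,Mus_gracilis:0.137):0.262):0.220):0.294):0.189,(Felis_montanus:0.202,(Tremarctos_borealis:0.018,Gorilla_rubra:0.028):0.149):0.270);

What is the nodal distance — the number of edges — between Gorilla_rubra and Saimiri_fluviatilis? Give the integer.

The MRCA of Gorilla_rubra and Saimiri_fluviatilis is the root of the tree.
From Gorilla_rubra up to that node: 3 branches. From Saimiri_fluviatilis up to the same node: 4 branches. Total: 3 + 4 = 7.

7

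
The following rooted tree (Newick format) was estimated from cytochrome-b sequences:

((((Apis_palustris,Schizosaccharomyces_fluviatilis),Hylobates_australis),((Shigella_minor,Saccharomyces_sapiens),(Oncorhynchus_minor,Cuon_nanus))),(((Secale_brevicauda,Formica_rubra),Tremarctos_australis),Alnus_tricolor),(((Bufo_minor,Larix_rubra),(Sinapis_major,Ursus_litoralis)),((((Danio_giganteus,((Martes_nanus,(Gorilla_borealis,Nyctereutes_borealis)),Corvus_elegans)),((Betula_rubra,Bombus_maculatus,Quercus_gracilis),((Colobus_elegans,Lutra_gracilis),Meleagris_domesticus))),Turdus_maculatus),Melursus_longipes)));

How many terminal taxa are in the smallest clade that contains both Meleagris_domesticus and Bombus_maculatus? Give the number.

6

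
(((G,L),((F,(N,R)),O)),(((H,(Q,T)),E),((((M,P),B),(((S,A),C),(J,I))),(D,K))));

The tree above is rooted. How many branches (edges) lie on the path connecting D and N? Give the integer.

9

The MRCA of D and N is the root of the tree.
From D up to that node: 4 branches. From N up to the same node: 5 branches. Total: 4 + 5 = 9.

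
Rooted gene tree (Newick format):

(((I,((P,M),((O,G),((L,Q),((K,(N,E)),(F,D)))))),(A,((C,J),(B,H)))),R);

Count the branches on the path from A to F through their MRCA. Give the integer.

9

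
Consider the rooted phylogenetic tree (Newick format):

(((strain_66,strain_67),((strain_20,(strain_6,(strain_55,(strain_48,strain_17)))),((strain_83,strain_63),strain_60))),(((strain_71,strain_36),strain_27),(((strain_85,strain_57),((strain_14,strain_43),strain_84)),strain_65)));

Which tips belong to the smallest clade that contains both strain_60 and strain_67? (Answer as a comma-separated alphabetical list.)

strain_17, strain_20, strain_48, strain_55, strain_6, strain_60, strain_63, strain_66, strain_67, strain_83

Tracing strain_60: it sits inside ((strain_83,strain_63),strain_60).
Tracing strain_67: it sits inside (strain_66,strain_67).
The smallest clade enclosing both is ((strain_66,strain_67),((strain_20,(strain_6,(strain_55,(strain_48,strain_17)))),((strain_83,strain_63),strain_60))); the answer is its 10 terminal taxa in alphabetical order.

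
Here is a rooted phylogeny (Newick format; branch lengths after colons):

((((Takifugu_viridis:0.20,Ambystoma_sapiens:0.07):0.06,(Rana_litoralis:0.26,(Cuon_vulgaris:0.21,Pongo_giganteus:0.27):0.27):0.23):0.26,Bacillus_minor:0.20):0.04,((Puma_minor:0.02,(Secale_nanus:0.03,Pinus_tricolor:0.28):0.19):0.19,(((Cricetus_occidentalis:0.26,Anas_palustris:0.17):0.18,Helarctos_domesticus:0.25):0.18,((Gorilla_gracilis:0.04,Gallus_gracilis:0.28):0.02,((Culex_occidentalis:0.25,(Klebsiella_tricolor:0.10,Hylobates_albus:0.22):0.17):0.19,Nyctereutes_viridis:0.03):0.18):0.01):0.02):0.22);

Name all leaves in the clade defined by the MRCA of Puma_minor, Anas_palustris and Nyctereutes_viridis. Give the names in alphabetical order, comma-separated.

Anas_palustris, Cricetus_occidentalis, Culex_occidentalis, Gallus_gracilis, Gorilla_gracilis, Helarctos_domesticus, Hylobates_albus, Klebsiella_tricolor, Nyctereutes_viridis, Pinus_tricolor, Puma_minor, Secale_nanus

Tracing Puma_minor: it sits inside (Puma_minor,(Secale_nanus,Pinus_tricolor)).
Tracing Anas_palustris: it sits inside (Cricetus_occidentalis,Anas_palustris).
Tracing Nyctereutes_viridis: it sits inside ((Culex_occidentalis,(Klebsiella_tricolor,Hylobates_albus)),Nyctereutes_viridis).
The smallest clade enclosing all 3 is ((Puma_minor,(Secale_nanus,Pinus_tricolor)),(((Cricetus_occidentalis,Anas_palustris),Helarctos_domesticus),((Gorilla_gracilis,Gallus_gracilis),((Culex_occidentalis,(Klebsiella_tricolor,Hylobates_albus)),Nyctereutes_viridis)))); the answer is its 12 terminal taxa in alphabetical order.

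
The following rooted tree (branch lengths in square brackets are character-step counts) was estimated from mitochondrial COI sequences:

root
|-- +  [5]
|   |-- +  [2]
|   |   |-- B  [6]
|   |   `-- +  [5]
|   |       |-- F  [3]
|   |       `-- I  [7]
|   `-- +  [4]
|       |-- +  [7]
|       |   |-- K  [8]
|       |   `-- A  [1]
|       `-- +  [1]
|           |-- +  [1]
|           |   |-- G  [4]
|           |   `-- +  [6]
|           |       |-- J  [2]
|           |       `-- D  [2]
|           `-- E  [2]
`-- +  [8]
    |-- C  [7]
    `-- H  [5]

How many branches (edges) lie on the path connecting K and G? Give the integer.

5

The MRCA of K and G is the node subtending ((K,A),((G,(J,D)),E)).
From K up to that node: 2 branches. From G up to the same node: 3 branches. Total: 2 + 3 = 5.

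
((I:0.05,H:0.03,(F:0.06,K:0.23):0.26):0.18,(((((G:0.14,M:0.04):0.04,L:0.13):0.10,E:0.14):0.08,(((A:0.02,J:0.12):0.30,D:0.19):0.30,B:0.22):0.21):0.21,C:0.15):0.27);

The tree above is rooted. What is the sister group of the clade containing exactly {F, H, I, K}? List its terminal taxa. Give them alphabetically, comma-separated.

A, B, C, D, E, G, J, L, M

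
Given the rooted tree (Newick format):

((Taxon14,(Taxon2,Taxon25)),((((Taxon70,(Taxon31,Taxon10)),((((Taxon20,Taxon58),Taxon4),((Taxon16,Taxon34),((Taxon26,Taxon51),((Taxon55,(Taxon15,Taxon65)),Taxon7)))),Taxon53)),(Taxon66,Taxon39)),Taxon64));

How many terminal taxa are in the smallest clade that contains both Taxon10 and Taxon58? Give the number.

15

The MRCA of Taxon10 and Taxon58 is the node subtending ((Taxon70,(Taxon31,Taxon10)),((((Taxon20,Taxon58),Taxon4),((Taxon16,Taxon34),((Taxon26,Taxon51),((Taxon55,(Taxon15,Taxon65)),Taxon7)))),Taxon53)).
That clade contains 15 terminal taxa: Taxon10, Taxon15, Taxon16, Taxon20, Taxon26, Taxon31, Taxon34, Taxon4, Taxon51, Taxon53, Taxon55, Taxon58, Taxon65, Taxon7, Taxon70.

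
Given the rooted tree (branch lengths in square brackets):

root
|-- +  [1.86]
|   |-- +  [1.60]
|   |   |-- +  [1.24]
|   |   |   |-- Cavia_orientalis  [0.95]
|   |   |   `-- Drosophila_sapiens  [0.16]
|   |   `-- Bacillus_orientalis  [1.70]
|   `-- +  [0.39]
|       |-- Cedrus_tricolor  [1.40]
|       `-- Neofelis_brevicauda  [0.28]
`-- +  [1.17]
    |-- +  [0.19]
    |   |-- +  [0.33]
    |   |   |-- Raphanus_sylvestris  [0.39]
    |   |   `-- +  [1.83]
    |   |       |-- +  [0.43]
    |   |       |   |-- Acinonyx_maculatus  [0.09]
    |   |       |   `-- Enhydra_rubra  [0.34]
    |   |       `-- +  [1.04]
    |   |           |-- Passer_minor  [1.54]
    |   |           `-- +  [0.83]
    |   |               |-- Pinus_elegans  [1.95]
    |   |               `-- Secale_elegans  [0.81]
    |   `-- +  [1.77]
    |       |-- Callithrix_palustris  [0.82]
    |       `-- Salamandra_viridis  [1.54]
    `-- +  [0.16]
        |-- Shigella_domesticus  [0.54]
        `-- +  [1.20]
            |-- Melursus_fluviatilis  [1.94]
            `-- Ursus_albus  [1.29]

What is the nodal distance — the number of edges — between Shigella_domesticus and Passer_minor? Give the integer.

The MRCA of Shigella_domesticus and Passer_minor is the node subtending (((Raphanus_sylvestris,((Acinonyx_maculatus,Enhydra_rubra),(Passer_minor,(Pinus_elegans,Secale_elegans)))),(Callithrix_palustris,Salamandra_viridis)),(Shigella_domesticus,(Melursus_fluviatilis,Ursus_albus))).
From Shigella_domesticus up to that node: 2 branches. From Passer_minor up to the same node: 5 branches. Total: 2 + 5 = 7.

7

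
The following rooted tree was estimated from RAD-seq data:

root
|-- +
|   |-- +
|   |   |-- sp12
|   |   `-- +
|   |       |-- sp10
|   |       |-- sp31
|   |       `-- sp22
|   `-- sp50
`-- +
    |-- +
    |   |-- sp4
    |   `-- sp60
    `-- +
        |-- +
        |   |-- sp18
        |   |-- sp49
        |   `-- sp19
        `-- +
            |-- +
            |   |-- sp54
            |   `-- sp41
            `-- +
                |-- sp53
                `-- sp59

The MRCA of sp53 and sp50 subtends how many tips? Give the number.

14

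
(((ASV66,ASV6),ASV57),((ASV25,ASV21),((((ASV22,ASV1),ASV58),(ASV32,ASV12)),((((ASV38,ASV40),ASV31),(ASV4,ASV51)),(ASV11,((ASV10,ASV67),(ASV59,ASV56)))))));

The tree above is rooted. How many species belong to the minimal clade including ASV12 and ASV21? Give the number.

The MRCA of ASV12 and ASV21 is the node subtending ((ASV25,ASV21),((((ASV22,ASV1),ASV58),(ASV32,ASV12)),((((ASV38,ASV40),ASV31),(ASV4,ASV51)),(ASV11,((ASV10,ASV67),(ASV59,ASV56)))))).
That clade contains 17 terminal taxa: ASV1, ASV10, ASV11, ASV12, ASV21, ASV22, ASV25, ASV31, ASV32, ASV38, ASV4, ASV40, ASV51, ASV56, ASV58, ASV59, ASV67.

17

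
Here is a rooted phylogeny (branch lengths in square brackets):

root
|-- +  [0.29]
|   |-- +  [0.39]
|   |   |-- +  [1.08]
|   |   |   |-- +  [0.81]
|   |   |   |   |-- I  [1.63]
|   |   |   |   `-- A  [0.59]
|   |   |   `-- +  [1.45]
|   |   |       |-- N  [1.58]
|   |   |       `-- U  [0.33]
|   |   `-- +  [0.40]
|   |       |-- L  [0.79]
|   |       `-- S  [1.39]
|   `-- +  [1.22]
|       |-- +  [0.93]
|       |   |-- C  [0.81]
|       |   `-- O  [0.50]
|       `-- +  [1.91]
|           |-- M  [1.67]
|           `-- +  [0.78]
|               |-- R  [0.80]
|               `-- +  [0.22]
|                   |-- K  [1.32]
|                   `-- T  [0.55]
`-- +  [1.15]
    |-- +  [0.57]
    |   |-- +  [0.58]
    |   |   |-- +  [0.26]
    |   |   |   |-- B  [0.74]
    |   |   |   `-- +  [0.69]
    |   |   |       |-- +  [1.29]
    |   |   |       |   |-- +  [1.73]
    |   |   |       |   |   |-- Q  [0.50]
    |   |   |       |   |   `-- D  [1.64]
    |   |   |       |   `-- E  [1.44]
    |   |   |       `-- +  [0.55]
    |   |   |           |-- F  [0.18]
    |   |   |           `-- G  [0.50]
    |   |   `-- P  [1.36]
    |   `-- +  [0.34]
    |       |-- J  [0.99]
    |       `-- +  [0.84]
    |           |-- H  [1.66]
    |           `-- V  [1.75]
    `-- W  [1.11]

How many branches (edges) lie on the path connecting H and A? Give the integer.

10

The MRCA of H and A is the root of the tree.
From H up to that node: 5 branches. From A up to the same node: 5 branches. Total: 5 + 5 = 10.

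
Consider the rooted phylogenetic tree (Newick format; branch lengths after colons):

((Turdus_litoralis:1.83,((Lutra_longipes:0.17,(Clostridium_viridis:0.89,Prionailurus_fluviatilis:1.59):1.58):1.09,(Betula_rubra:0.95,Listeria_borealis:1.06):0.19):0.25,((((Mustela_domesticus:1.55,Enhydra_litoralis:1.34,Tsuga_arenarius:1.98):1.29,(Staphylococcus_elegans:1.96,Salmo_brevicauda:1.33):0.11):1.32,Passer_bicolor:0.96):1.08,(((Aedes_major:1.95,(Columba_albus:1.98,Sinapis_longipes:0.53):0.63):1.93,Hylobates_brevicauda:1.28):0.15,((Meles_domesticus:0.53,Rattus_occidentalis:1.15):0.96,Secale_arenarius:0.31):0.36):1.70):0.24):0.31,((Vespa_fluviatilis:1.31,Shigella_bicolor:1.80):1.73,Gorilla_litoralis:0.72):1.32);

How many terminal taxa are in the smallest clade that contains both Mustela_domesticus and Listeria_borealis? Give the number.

19

The MRCA of Mustela_domesticus and Listeria_borealis is the node subtending (Turdus_litoralis,((Lutra_longipes,(Clostridium_viridis,Prionailurus_fluviatilis)),(Betula_rubra,Listeria_borealis)),((((Mustela_domesticus,Enhydra_litoralis,Tsuga_arenarius),(Staphylococcus_elegans,Salmo_brevicauda)),Passer_bicolor),(((Aedes_major,(Columba_albus,Sinapis_longipes)),Hylobates_brevicauda),((Meles_domesticus,Rattus_occidentalis),Secale_arenarius)))).
That clade contains 19 terminal taxa: Aedes_major, Betula_rubra, Clostridium_viridis, Columba_albus, Enhydra_litoralis, Hylobates_brevicauda, Listeria_borealis, Lutra_longipes, Meles_domesticus, Mustela_domesticus, Passer_bicolor, Prionailurus_fluviatilis, Rattus_occidentalis, Salmo_brevicauda, Secale_arenarius, Sinapis_longipes, Staphylococcus_elegans, Tsuga_arenarius, Turdus_litoralis.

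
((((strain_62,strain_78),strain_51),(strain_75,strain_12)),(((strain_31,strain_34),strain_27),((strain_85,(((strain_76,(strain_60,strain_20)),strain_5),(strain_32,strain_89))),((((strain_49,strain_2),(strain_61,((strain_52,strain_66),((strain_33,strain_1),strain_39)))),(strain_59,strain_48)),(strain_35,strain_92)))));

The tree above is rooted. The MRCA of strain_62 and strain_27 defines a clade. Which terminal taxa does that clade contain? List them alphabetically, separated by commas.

Tracing strain_62: it sits inside (strain_62,strain_78).
Tracing strain_27: it sits inside ((strain_31,strain_34),strain_27).
The smallest clade enclosing both is the whole tree (their MRCA is the root), so the answer is all 27 tips in alphabetical order.

strain_1, strain_12, strain_2, strain_20, strain_27, strain_31, strain_32, strain_33, strain_34, strain_35, strain_39, strain_48, strain_49, strain_5, strain_51, strain_52, strain_59, strain_60, strain_61, strain_62, strain_66, strain_75, strain_76, strain_78, strain_85, strain_89, strain_92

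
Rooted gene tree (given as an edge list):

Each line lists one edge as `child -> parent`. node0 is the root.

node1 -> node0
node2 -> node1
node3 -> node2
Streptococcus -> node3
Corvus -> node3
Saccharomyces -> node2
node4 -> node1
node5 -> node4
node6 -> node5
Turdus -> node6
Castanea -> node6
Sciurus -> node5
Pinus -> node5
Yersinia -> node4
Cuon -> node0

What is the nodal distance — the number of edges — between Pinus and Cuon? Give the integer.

5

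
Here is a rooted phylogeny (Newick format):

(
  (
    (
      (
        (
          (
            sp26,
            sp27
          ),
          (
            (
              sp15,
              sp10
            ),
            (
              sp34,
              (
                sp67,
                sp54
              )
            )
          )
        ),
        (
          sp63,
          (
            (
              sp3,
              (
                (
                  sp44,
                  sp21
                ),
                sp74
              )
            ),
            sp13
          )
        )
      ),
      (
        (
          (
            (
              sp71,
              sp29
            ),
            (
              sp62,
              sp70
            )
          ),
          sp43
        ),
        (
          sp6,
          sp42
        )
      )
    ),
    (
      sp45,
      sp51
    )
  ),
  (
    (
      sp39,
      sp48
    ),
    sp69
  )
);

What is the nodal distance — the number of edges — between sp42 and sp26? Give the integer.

7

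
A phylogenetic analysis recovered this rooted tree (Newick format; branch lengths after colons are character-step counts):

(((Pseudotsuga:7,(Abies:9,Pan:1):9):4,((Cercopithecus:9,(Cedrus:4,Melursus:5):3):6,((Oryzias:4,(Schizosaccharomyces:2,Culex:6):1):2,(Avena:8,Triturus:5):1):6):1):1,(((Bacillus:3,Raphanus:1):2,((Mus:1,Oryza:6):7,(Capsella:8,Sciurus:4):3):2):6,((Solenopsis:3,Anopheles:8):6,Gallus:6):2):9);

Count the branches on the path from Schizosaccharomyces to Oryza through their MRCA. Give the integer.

11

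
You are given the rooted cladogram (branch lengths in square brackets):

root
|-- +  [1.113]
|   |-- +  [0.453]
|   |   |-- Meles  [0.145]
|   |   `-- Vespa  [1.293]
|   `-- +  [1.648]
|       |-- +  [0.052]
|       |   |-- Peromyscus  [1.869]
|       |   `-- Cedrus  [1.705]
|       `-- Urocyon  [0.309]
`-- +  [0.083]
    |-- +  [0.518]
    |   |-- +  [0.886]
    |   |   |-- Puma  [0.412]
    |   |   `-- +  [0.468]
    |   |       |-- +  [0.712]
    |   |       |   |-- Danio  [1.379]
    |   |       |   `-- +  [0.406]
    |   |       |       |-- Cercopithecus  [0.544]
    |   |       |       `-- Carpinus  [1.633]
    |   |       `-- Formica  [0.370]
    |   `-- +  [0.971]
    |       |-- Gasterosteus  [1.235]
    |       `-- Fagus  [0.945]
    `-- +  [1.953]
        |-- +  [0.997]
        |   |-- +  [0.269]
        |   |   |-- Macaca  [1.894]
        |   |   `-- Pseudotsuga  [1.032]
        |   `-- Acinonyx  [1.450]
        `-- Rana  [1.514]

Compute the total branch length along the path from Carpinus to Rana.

The path runs Carpinus → … → MRCA → … → Rana; the MRCA is the node subtending (((Puma,((Danio,(Cercopithecus,Carpinus)),Formica)),(Gasterosteus,Fagus)),(((Macaca,Pseudotsuga),Acinonyx),Rana)).
Branch lengths along that path: 1.633 + 0.406 + 0.712 + 0.468 + 0.886 + 0.518 + 1.953 + 1.514 = 8.090.

8.090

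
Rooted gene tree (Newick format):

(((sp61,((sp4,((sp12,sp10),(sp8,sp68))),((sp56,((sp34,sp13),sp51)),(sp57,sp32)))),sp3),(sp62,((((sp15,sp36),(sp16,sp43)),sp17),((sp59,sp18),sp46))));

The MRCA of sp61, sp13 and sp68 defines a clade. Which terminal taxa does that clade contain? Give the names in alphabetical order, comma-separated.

sp10, sp12, sp13, sp32, sp34, sp4, sp51, sp56, sp57, sp61, sp68, sp8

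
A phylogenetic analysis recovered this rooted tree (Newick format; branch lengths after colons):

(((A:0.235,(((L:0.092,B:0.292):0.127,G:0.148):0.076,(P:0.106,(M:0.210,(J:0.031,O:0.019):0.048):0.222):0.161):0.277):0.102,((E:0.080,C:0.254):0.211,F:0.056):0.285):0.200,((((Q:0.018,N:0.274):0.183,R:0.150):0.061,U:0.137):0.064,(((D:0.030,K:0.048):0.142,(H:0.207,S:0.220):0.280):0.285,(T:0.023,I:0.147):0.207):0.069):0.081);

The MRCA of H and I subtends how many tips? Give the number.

The MRCA of H and I is the node subtending (((D,K),(H,S)),(T,I)).
That clade contains 6 terminal taxa: D, H, I, K, S, T.

6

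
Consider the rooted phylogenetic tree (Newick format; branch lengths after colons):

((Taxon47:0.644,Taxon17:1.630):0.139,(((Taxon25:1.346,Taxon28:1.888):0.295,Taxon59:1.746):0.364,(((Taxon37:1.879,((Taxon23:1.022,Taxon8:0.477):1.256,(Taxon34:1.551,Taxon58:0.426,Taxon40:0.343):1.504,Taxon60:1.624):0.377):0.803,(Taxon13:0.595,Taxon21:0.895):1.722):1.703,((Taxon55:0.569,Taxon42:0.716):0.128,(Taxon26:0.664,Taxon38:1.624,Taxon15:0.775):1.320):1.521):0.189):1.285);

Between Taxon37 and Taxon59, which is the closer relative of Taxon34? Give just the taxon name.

The MRCA of Taxon34 and Taxon37 subtends (Taxon37,((Taxon23,Taxon8),(Taxon34,Taxon58,Taxon40),Taxon60)) (7 taxa).
The MRCA of Taxon34 and Taxon59 subtends (((Taxon25,Taxon28),Taxon59),(((Taxon37,((Taxon23,Taxon8),(Taxon34,Taxon58,Taxon40),Taxon60)),(Taxon13,Taxon21)),((Taxon55,Taxon42),(Taxon26,Taxon38,Taxon15)))) (17 taxa).
The first is nested inside the second, so Taxon34 shares a more recent common ancestor with Taxon37.

Taxon37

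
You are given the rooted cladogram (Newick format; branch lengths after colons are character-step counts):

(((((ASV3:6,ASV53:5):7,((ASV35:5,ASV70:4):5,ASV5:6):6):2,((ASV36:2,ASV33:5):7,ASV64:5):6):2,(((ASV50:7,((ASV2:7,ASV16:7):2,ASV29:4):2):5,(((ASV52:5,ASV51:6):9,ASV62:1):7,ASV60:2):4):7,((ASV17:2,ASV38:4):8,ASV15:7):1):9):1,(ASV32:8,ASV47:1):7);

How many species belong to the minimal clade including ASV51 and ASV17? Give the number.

The MRCA of ASV51 and ASV17 is the node subtending (((ASV50,((ASV2,ASV16),ASV29)),(((ASV52,ASV51),ASV62),ASV60)),((ASV17,ASV38),ASV15)).
That clade contains 11 terminal taxa: ASV15, ASV16, ASV17, ASV2, ASV29, ASV38, ASV50, ASV51, ASV52, ASV60, ASV62.

11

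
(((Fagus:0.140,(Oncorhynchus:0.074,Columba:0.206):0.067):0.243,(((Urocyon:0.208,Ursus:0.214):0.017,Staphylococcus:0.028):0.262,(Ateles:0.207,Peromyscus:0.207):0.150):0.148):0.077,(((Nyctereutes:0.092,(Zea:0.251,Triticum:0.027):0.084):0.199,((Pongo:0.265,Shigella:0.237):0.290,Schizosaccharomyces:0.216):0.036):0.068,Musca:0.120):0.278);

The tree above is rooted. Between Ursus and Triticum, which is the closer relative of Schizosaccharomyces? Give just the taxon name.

Triticum

The MRCA of Schizosaccharomyces and Triticum subtends ((Nyctereutes,(Zea,Triticum)),((Pongo,Shigella),Schizosaccharomyces)) (6 taxa).
The MRCA of Schizosaccharomyces and Ursus is the root, subtending the entire tree (15 taxa).
The first is nested inside the second, so Schizosaccharomyces shares a more recent common ancestor with Triticum.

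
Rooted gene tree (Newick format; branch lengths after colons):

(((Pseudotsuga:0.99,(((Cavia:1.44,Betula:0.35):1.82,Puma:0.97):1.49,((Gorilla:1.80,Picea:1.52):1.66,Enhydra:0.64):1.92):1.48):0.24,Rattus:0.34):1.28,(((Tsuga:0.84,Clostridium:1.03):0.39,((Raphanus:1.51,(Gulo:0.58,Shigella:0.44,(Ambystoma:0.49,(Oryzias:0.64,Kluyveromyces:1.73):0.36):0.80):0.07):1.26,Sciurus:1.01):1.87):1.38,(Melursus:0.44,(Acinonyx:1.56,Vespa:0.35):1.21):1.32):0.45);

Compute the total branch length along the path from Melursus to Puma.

The path runs Melursus → … → MRCA → … → Puma; the MRCA is the root of the tree.
Branch lengths along that path: 0.44 + 1.32 + 0.45 + 1.28 + 0.24 + 1.48 + 1.49 + 0.97 = 7.67.

7.67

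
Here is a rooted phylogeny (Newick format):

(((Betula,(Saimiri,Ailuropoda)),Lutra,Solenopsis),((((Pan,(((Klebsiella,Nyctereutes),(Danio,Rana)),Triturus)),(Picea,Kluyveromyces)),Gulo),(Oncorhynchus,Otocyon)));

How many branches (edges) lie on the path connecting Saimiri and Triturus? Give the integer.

10

The MRCA of Saimiri and Triturus is the root of the tree.
From Saimiri up to that node: 4 branches. From Triturus up to the same node: 6 branches. Total: 4 + 6 = 10.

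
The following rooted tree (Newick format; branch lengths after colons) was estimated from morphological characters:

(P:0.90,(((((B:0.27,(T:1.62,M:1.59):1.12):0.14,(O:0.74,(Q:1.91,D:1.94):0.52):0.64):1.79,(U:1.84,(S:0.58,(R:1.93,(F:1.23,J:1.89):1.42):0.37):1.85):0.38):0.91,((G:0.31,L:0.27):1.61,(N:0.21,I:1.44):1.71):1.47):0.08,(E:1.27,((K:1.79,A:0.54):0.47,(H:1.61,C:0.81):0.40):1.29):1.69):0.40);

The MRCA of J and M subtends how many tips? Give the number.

The MRCA of J and M is the node subtending (((B,(T,M)),(O,(Q,D))),(U,(S,(R,(F,J))))).
That clade contains 11 terminal taxa: B, D, F, J, M, O, Q, R, S, T, U.

11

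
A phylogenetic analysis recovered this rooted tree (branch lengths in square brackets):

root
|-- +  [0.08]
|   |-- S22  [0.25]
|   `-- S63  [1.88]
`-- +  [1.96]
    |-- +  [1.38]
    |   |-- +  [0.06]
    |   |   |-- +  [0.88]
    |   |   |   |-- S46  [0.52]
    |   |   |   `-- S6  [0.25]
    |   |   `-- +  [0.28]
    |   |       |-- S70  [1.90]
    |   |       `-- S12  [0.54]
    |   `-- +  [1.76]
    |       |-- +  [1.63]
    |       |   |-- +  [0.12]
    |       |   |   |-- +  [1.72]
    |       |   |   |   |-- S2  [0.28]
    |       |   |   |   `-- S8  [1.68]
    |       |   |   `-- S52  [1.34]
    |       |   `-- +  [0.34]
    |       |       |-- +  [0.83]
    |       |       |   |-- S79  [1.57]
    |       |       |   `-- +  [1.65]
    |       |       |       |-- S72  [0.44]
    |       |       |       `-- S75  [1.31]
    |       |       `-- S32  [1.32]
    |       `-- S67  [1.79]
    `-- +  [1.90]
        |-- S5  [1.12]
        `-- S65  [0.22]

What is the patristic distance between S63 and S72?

11.95

The path runs S63 → … → MRCA → … → S72; the MRCA is the root of the tree.
Branch lengths along that path: 1.88 + 0.08 + 1.96 + 1.38 + 1.76 + 1.63 + 0.34 + 0.83 + 1.65 + 0.44 = 11.95.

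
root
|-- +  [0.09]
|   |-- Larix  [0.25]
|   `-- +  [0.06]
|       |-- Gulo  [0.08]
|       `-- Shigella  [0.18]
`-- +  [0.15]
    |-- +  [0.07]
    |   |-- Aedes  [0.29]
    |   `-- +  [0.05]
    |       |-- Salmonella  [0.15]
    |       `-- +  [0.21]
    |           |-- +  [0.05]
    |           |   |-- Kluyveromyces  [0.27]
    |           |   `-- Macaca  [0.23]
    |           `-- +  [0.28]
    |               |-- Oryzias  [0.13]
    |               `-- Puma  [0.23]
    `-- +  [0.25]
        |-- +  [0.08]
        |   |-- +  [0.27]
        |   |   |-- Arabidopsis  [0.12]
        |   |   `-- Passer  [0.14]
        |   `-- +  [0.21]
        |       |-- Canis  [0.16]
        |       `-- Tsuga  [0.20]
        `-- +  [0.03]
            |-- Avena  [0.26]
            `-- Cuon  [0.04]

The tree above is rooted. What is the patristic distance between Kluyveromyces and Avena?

The path runs Kluyveromyces → … → MRCA → … → Avena; the MRCA is the node subtending ((Aedes,(Salmonella,((Kluyveromyces,Macaca),(Oryzias,Puma)))),(((Arabidopsis,Passer),(Canis,Tsuga)),(Avena,Cuon))).
Branch lengths along that path: 0.27 + 0.05 + 0.21 + 0.05 + 0.07 + 0.25 + 0.03 + 0.26 = 1.19.

1.19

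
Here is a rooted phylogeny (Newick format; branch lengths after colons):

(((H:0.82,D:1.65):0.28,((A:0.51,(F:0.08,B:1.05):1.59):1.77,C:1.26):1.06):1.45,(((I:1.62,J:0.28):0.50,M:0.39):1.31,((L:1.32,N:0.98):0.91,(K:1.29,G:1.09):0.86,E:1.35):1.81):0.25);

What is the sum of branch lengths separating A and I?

8.47

The path runs A → … → MRCA → … → I; the MRCA is the root of the tree.
Branch lengths along that path: 0.51 + 1.77 + 1.06 + 1.45 + 0.25 + 1.31 + 0.50 + 1.62 = 8.47.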